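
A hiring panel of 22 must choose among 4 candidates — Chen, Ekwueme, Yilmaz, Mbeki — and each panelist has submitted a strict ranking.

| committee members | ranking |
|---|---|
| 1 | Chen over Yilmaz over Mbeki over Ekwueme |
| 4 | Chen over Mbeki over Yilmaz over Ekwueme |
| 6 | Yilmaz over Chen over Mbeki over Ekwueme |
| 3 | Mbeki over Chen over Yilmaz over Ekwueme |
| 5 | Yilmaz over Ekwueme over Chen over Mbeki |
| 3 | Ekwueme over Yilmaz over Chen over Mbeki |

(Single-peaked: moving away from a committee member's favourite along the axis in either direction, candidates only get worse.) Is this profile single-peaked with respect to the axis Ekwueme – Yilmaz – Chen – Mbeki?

Axis positions: Ekwueme=1, Yilmaz=2, Chen=3, Mbeki=4.
Type 1 (peak Chen at position 3): ranking walks positions 3-2-4-1, expanding outward from the peak — single-peaked.
Type 2 (peak Chen at position 3): ranking walks positions 3-4-2-1, expanding outward from the peak — single-peaked.
Type 3 (peak Yilmaz at position 2): ranking walks positions 2-3-4-1, expanding outward from the peak — single-peaked.
Type 4 (peak Mbeki at position 4): ranking walks positions 4-3-2-1, expanding outward from the peak — single-peaked.
Type 5 (peak Yilmaz at position 2): ranking walks positions 2-1-3-4, expanding outward from the peak — single-peaked.
Type 6 (peak Ekwueme at position 1): ranking walks positions 1-2-3-4, expanding outward from the peak — single-peaked.
Every ranking is single-peaked on this axis.

yes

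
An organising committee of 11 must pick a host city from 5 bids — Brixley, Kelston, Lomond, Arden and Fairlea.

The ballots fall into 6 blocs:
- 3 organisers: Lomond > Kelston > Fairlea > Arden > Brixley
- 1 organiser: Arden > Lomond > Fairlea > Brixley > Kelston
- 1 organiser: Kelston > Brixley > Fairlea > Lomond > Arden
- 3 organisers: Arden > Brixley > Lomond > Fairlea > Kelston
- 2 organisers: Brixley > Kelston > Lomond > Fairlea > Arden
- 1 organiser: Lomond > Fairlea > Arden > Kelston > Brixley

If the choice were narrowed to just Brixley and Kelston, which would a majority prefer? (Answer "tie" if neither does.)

Brixley

Ballots ranking Brixley above Kelston: 1 + 3 + 2 = 6.
Ballots ranking Kelston above Brixley: 11 − 6 = 5.
Brixley wins the head-to-head 6–5.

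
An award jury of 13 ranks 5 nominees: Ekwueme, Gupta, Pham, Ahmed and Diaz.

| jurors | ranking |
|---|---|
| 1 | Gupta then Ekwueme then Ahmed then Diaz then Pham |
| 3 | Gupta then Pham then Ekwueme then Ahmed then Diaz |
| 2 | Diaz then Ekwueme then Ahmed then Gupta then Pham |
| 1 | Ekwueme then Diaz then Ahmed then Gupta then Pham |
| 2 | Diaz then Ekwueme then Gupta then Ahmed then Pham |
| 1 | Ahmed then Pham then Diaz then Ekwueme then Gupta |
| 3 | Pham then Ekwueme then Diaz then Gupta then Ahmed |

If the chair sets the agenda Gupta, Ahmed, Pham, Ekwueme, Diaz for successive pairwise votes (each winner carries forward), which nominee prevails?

Ekwueme

Round 1: Gupta vs Ahmed — 9–4, Gupta advances.
Round 2: Gupta vs Pham — 9–4, Gupta advances.
Round 3: Gupta vs Ekwueme — 4–9, Ekwueme advances.
Round 4: Ekwueme vs Diaz — 8–5, Ekwueme advances.
Ekwueme survives the agenda.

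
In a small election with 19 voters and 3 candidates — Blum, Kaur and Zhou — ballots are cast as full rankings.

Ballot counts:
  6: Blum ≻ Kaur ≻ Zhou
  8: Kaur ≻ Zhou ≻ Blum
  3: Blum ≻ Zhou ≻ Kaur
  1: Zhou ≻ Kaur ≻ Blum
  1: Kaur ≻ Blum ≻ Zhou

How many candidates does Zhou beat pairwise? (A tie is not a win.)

Zhou against each rival (19 voters):
Zhou vs Blum: Zhou is ranked higher on 8+1 = 9 ballots, Blum on 10. Blum wins 10–9.
Zhou vs Kaur: Zhou is ranked higher on 3+1 = 4 ballots, Kaur on 15. Kaur wins 15–4.
Zhou beats no one; loses to Blum, Kaur — 0 pairwise wins.

0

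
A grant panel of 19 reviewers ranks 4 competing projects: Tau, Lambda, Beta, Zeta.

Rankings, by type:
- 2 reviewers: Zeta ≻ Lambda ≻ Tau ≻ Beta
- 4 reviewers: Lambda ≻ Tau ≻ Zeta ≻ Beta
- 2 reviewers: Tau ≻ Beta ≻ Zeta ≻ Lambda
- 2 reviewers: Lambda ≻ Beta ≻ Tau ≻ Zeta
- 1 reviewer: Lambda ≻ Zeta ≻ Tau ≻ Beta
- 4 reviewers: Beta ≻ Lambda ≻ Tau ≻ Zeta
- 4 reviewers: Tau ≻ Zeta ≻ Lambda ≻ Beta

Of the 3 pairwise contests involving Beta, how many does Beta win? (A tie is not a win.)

0

Beta against each rival (19 reviewers):
Beta vs Tau: 6 to 13, Tau.
Beta vs Lambda: 6 to 13, Lambda.
Beta vs Zeta: Beta preferred on 2+2+4 = 8 ballots; Zeta wins 11–8.
Beta beats no one; loses to Tau, Lambda, Zeta — 0 pairwise wins.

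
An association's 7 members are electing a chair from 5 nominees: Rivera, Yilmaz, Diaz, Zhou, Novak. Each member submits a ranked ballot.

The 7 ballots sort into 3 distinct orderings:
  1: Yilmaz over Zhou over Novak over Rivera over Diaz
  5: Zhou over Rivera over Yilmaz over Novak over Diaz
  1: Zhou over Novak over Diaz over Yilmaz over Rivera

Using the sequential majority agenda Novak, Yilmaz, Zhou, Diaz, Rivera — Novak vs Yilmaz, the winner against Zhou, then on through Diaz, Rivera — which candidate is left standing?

Round 1: Novak vs Yilmaz — 1–6, Yilmaz advances.
Round 2: Yilmaz vs Zhou — 1–6, Zhou advances.
Round 3: Zhou vs Diaz — 7–0, Zhou advances.
Round 4: Zhou vs Rivera — 7–0, Zhou advances.
The agenda winner is Zhou.

Zhou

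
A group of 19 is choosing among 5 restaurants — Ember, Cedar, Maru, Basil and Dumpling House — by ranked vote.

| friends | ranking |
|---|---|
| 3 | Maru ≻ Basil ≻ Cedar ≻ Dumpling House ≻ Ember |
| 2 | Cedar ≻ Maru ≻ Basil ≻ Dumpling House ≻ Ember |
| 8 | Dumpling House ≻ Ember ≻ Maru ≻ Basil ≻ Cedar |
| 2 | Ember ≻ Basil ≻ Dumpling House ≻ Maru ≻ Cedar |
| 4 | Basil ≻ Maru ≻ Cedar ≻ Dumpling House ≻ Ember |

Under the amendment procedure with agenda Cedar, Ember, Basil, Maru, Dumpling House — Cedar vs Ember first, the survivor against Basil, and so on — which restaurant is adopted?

Round 1: Cedar vs Ember — 9–10, Ember advances.
Round 2: Ember vs Basil — 10–9, Ember advances.
Round 3: Ember vs Maru — 10–9, Ember advances.
Round 4: Ember vs Dumpling House — 2–17, Dumpling House advances.
Dumpling House survives the agenda.

Dumpling House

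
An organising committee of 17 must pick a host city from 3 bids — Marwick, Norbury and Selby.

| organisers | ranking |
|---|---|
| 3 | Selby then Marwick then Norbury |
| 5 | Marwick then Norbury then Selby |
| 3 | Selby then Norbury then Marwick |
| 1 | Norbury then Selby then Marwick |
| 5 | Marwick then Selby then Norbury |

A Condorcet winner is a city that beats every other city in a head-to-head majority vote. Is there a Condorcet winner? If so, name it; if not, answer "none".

Marwick

Head-to-head results (17 organisers):
Marwick–Norbury: Marwick 13–4.
Marwick vs Selby: Marwick wins 10–7.
Norbury vs Selby: 5+1 = 6 for Norbury, 11 for Selby — Selby by 11–6.
Marwick wins every pairwise contest, so Marwick is the Condorcet winner.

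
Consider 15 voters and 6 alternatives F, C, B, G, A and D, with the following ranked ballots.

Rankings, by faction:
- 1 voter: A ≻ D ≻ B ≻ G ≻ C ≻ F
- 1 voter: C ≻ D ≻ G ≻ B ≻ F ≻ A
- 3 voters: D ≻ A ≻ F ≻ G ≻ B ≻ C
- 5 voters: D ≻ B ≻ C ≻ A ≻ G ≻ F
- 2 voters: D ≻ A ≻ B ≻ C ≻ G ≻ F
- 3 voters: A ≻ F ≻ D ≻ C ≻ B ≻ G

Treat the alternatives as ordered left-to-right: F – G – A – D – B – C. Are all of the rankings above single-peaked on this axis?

no

Axis positions: F=1, G=2, A=3, D=4, B=5, C=6.
Faction 1 (peak A at position 3): ranking walks positions 3-4-5-2-6-1, expanding outward from the peak — single-peaked.
Faction 2: ranking walks positions 6-4-2-5-1-3; D is ranked above B even though B lies between D and the peak C on the axis — preferences dip and rise again. Not single-peaked.
Faction 3: ranking walks positions 4-3-1-2-5-6; F is ranked above G even though G lies between F and the peak D on the axis — preferences dip and rise again. Not single-peaked.
Faction 4 (peak D at position 4): ranking walks positions 4-5-6-3-2-1, expanding outward from the peak — single-peaked.
Faction 5 (peak D at position 4): ranking walks positions 4-3-5-6-2-1, expanding outward from the peak — single-peaked.
Faction 6: ranking walks positions 3-1-4-6-5-2; F is ranked above G even though G lies between F and the peak A on the axis — preferences dip and rise again. Not single-peaked.
Faction 2 violates single-peakedness, so the profile is not single-peaked on this axis.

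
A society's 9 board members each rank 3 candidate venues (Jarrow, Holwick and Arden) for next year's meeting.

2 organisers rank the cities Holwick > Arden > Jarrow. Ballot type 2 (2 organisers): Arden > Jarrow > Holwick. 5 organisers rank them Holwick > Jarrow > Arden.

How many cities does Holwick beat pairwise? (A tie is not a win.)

2

Holwick against each rival (9 organisers):
Holwick vs Jarrow: Holwick is ranked higher on 2+5 = 7 ballots, Jarrow on 2. Holwick wins 7–2.
Holwick–Arden: Holwick 7–2.
Holwick beats Jarrow, Arden — 2 pairwise wins.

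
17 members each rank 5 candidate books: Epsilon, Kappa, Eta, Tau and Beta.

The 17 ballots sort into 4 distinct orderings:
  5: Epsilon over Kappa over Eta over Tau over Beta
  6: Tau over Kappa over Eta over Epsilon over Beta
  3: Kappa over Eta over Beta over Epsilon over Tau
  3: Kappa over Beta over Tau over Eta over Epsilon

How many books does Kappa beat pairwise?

Kappa against each rival (17 members):
Kappa–Epsilon: Kappa 12–5.
Kappa vs Eta: 5+6+3+3 = 17 for Kappa, 0 for Eta — Kappa by 17–0.
Kappa–Tau: Kappa 11–6.
Kappa vs Beta: Kappa preferred on 5+6+3+3 = 17 ballots; Kappa wins 17–0.
Kappa beats Epsilon, Eta, Tau, Beta — 4 pairwise wins.

4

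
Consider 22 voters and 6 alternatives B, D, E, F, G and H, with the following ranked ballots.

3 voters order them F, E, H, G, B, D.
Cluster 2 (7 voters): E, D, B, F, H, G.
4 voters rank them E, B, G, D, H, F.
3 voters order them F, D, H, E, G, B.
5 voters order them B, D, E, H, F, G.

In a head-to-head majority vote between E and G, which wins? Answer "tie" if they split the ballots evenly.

E

Ballots ranking E above G: 3 + 7 + 4 + 3 + 5 = 22.
Ballots ranking G above E: 22 − 22 = 0.
E wins the head-to-head 22–0.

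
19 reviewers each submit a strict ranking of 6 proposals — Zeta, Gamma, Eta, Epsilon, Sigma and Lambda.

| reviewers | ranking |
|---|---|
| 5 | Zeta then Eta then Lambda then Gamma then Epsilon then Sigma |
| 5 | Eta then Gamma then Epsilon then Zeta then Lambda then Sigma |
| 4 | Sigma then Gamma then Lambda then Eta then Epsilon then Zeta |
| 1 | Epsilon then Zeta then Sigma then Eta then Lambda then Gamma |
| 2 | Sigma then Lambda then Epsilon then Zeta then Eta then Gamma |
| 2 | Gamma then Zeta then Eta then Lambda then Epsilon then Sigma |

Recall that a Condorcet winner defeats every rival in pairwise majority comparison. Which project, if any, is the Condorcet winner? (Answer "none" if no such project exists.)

none

Check each pair by majority over 19 ballots:
Zeta–Gamma: Gamma 11–8.
Zeta–Eta: Zeta 10–9.
Zeta vs Epsilon: Epsilon wins 12–7.
Zeta–Sigma: Zeta 13–6.
Zeta vs Lambda: Zeta, 13–6.
Gamma vs Eta: Eta wins 13–6.
Gamma vs Epsilon: Gamma wins 16–3.
Gamma vs Sigma: Gamma wins 12–7.
Gamma vs Lambda: Gamma wins 11–8.
Eta vs Epsilon: Eta, 16–3.
Eta vs Sigma: Eta, 12–7.
Eta vs Lambda: Eta, 13–6.
Epsilon vs Sigma: Epsilon wins 13–6.
Epsilon–Lambda: Lambda 13–6.
Sigma vs Lambda: Lambda wins 12–7.
No project is unbeaten: Zeta loses to Gamma; Gamma loses to Eta; Eta loses to Zeta; Epsilon loses to Gamma; Sigma loses to Zeta; Lambda loses to Zeta. In particular Zeta beats Eta beats Gamma beats Zeta is a majority cycle — no Condorcet winner exists.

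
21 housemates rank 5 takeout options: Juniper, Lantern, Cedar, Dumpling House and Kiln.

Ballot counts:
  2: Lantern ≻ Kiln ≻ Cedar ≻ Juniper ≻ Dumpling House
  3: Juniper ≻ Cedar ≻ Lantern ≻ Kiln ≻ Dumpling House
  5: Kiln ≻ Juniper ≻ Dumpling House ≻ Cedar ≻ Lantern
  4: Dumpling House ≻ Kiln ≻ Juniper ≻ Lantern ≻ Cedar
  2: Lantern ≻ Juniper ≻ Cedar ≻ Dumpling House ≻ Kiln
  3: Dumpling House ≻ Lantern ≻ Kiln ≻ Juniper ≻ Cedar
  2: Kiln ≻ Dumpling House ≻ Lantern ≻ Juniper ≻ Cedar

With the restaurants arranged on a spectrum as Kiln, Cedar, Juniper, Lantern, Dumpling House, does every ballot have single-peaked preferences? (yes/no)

no

Axis positions: Kiln=1, Cedar=2, Juniper=3, Lantern=4, Dumpling House=5.
Ballot type 1: ranking walks positions 4-1-2-3-5; Kiln is ranked above Juniper even though Juniper lies between Kiln and the peak Lantern on the axis — preferences dip and rise again. Not single-peaked.
Ballot type 2 (peak Juniper at position 3): ranking walks positions 3-2-4-1-5, expanding outward from the peak — single-peaked.
Ballot type 3: ranking walks positions 1-3-5-2-4; Juniper is ranked above Cedar even though Cedar lies between Juniper and the peak Kiln on the axis — preferences dip and rise again. Not single-peaked.
Ballot type 4: ranking walks positions 5-1-3-4-2; Kiln is ranked above Lantern even though Lantern lies between Kiln and the peak Dumpling House on the axis — preferences dip and rise again. Not single-peaked.
Ballot type 5 (peak Lantern at position 4): ranking walks positions 4-3-2-5-1, expanding outward from the peak — single-peaked.
Ballot type 6: ranking walks positions 5-4-1-3-2; Kiln is ranked above Juniper even though Juniper lies between Kiln and the peak Dumpling House on the axis — preferences dip and rise again. Not single-peaked.
Ballot type 7: ranking walks positions 1-5-4-3-2; Dumpling House is ranked above Cedar even though Cedar lies between Dumpling House and the peak Kiln on the axis — preferences dip and rise again. Not single-peaked.
Ballot type 1 violates single-peakedness, so the profile is not single-peaked on this axis.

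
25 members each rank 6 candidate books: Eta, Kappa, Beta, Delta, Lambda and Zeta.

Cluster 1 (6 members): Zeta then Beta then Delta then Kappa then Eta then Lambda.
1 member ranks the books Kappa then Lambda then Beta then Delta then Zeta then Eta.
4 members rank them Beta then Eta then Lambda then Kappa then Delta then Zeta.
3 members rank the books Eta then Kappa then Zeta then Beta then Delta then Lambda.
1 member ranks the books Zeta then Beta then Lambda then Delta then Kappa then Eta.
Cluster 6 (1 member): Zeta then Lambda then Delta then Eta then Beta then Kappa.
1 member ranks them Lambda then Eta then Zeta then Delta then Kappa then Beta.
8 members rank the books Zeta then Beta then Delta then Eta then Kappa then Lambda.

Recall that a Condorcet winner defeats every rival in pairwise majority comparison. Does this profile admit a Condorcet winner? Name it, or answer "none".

Pairwise majorities:
Eta vs Kappa: Eta wins 17–8.
Eta–Beta: Beta 20–5.
Eta vs Delta: Delta wins 17–8.
Eta vs Lambda: Eta, 21–4.
Eta vs Zeta: Zeta wins 17–8.
Kappa vs Beta: Beta, 20–5.
Kappa vs Delta: Delta, 17–8.
Kappa vs Lambda: Kappa wins 18–7.
Kappa–Zeta: Zeta 17–8.
Beta–Delta: Beta 23–2.
Beta vs Lambda: Beta wins 22–3.
Beta vs Zeta: Zeta wins 20–5.
Delta–Lambda: Delta 17–8.
Delta vs Zeta: Zeta, 20–5.
Lambda vs Zeta: Zeta, 19–6.
Only Zeta has no losses; Zeta is the Condorcet winner.

Zeta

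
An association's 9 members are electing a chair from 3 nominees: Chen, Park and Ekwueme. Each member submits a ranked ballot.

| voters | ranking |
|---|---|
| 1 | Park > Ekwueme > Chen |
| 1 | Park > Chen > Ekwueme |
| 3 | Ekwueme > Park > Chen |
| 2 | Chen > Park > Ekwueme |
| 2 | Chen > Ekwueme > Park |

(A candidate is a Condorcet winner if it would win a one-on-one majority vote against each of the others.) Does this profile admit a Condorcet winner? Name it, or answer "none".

none

Head-to-head results (9 voters):
Chen vs Park: Chen is ranked higher on 2+2 = 4 ballots, Park on 5. Park wins 5–4.
Chen vs Ekwueme: Chen is ranked higher on 1+2+2 = 5 ballots, Ekwueme on 4. Chen wins 5–4.
Park vs Ekwueme: 1+1+2 = 4 for Park, 5 for Ekwueme — Ekwueme by 5–4.
No candidate is unbeaten: Chen loses to Park; Park loses to Ekwueme; Ekwueme loses to Chen. In particular Chen > Ekwueme > Park > Chen is a majority cycle — no Condorcet winner exists.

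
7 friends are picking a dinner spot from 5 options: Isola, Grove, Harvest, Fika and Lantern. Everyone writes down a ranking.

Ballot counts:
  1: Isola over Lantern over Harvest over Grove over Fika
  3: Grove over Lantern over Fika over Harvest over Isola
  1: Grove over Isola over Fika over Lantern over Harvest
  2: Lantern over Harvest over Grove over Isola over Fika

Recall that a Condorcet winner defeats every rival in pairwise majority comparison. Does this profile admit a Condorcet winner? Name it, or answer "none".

Pairwise majorities:
Isola vs Grove: Isola is ranked higher on 1 ballot, Grove on 6. Grove wins 6–1.
Isola vs Harvest: 1+1 = 2 for Isola, 5 for Harvest — Harvest by 5–2.
Isola vs Fika: 4 to 3, Isola.
Isola vs Lantern: Isola preferred on 1+1 = 2 ballots; Lantern wins 5–2.
Grove vs Harvest: Grove preferred on 3+1 = 4 ballots; Grove wins 4–3.
Grove vs Fika: Grove is ranked higher on 1+3+1+2 = 7 ballots, Fika on 0. Grove wins 7–0.
Grove vs Lantern: 3+1 = 4 for Grove, 3 for Lantern — Grove by 4–3.
Harvest vs Fika: Harvest is ranked higher on 1+2 = 3 ballots, Fika on 4. Fika wins 4–3.
Harvest vs Lantern: 0 to 7, Lantern.
Fika vs Lantern: Fika preferred on 1 ballot; Lantern wins 6–1.
Grove wins every pairwise contest, so Grove is the Condorcet winner.

Grove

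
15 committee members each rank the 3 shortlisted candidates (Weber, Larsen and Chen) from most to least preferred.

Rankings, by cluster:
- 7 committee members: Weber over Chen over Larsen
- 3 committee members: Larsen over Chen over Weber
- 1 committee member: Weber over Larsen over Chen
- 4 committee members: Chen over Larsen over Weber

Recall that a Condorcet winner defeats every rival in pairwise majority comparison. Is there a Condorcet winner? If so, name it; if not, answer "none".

Weber

Pairwise majorities:
Weber vs Larsen: Weber wins 8–7.
Weber–Chen: Weber 8–7.
Larsen–Chen: Chen 11–4.
Only Weber has no losses; Weber is the Condorcet winner.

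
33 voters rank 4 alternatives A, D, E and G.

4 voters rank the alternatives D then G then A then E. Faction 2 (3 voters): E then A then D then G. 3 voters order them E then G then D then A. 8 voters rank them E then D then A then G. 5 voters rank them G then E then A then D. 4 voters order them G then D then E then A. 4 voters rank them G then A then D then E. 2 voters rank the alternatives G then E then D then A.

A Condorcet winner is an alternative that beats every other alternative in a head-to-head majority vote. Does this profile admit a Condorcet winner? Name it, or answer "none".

Head-to-head results (33 voters):
A vs D: A is ranked higher on 3+5+4 = 12 ballots, D on 21. D wins 21–12.
A–E: E 25–8.
A vs G: G wins 22–11.
D vs E: E wins 21–12.
D vs G: G, 18–15.
E vs G: E preferred on 3+3+8 = 14 ballots; G wins 19–14.
Only G has no losses; G is the Condorcet winner.

G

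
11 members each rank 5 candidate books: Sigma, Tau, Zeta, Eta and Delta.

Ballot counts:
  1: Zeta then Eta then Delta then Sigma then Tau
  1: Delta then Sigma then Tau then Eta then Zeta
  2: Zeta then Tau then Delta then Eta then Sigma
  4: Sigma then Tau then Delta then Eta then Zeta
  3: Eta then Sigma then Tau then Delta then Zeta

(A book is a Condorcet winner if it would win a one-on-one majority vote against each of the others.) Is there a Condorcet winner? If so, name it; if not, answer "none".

none

Pairwise majorities:
Sigma vs Tau: Sigma is ranked higher on 1+1+4+3 = 9 ballots, Tau on 2. Sigma wins 9–2.
Sigma vs Zeta: Sigma preferred on 1+4+3 = 8 ballots; Sigma wins 8–3.
Sigma vs Eta: 1+4 = 5 for Sigma, 6 for Eta — Eta by 6–5.
Sigma vs Delta: 4+3 = 7 for Sigma, 4 for Delta — Sigma by 7–4.
Tau vs Zeta: Tau preferred on 1+4+3 = 8 ballots; Tau wins 8–3.
Tau vs Eta: Tau preferred on 1+2+4 = 7 ballots; Tau wins 7–4.
Tau vs Delta: 9 to 2, Tau.
Zeta vs Eta: Zeta preferred on 1+2 = 3 ballots; Eta wins 8–3.
Zeta vs Delta: 3 to 8, Delta.
Eta vs Delta: Eta is ranked higher on 1+3 = 4 ballots, Delta on 7. Delta wins 7–4.
No book is unbeaten: Sigma loses to Eta; Tau loses to Sigma; Zeta loses to Sigma; Eta loses to Tau; Delta loses to Sigma. In particular Sigma → Tau → Eta → Sigma is a majority cycle — no Condorcet winner exists.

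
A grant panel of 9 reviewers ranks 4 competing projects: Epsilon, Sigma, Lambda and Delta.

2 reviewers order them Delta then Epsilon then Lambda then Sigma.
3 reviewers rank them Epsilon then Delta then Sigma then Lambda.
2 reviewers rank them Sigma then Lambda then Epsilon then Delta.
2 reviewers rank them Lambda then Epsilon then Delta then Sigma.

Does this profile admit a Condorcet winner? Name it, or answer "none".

Epsilon

Pairwise majorities:
Epsilon vs Sigma: Epsilon wins 7–2.
Epsilon vs Lambda: Epsilon, 5–4.
Epsilon–Delta: Epsilon 7–2.
Sigma–Lambda: Sigma 5–4.
Sigma–Delta: Delta 7–2.
Lambda–Delta: Delta 5–4.
Only Epsilon has no losses; Epsilon is the Condorcet winner.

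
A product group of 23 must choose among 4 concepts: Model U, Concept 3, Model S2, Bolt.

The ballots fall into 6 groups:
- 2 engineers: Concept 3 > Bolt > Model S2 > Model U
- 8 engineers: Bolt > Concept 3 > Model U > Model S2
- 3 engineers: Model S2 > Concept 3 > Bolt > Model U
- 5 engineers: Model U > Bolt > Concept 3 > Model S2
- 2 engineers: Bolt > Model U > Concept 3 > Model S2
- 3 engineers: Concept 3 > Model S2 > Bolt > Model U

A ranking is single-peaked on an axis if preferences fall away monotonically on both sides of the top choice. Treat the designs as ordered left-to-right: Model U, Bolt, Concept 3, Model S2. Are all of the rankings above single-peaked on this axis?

Axis positions: Model U=1, Bolt=2, Concept 3=3, Model S2=4.
Group 1 (peak Concept 3 at position 3): ranking walks positions 3-2-4-1, expanding outward from the peak — single-peaked.
Group 2 (peak Bolt at position 2): ranking walks positions 2-3-1-4, expanding outward from the peak — single-peaked.
Group 3 (peak Model S2 at position 4): ranking walks positions 4-3-2-1, expanding outward from the peak — single-peaked.
Group 4 (peak Model U at position 1): ranking walks positions 1-2-3-4, expanding outward from the peak — single-peaked.
Group 5 (peak Bolt at position 2): ranking walks positions 2-1-3-4, expanding outward from the peak — single-peaked.
Group 6 (peak Concept 3 at position 3): ranking walks positions 3-4-2-1, expanding outward from the peak — single-peaked.
Every ranking is single-peaked on this axis.

yes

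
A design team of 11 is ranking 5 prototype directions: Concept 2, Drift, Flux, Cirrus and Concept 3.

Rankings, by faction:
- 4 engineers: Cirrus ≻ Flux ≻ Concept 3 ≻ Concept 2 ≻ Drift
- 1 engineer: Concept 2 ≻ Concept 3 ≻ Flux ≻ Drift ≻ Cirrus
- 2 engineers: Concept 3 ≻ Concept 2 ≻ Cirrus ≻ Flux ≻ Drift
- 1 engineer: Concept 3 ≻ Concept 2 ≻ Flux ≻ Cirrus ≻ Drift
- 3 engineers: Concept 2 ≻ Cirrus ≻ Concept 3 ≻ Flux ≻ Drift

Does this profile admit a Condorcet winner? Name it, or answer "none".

none

Head-to-head results (11 engineers):
Concept 2 vs Drift: Concept 2 is ranked higher on 4+1+2+1+3 = 11 ballots, Drift on 0. Concept 2 wins 11–0.
Concept 2 vs Flux: Concept 2 preferred on 1+2+1+3 = 7 ballots; Concept 2 wins 7–4.
Concept 2 vs Cirrus: Concept 2 is ranked higher on 1+2+1+3 = 7 ballots, Cirrus on 4. Concept 2 wins 7–4.
Concept 2 vs Concept 3: Concept 2 preferred on 1+3 = 4 ballots; Concept 3 wins 7–4.
Drift vs Flux: 0 to 11, Flux.
Drift vs Cirrus: 1 to 10, Cirrus.
Drift vs Concept 3: Drift is ranked higher on 0 ballots, Concept 3 on 11. Concept 3 wins 11–0.
Flux vs Cirrus: 1+1 = 2 for Flux, 9 for Cirrus — Cirrus by 9–2.
Flux vs Concept 3: 4 for Flux, 7 for Concept 3 — Concept 3 by 7–4.
Cirrus vs Concept 3: Cirrus preferred on 4+3 = 7 ballots; Cirrus wins 7–4.
Every design loses at least once (Concept 2 loses to Concept 3; Drift loses to Concept 2; Flux loses to Concept 2; Cirrus loses to Concept 2; Concept 3 loses to Cirrus). The majority relation contains the cycle Concept 2 > Cirrus > Concept 3 > Concept 2, so there is no Condorcet winner.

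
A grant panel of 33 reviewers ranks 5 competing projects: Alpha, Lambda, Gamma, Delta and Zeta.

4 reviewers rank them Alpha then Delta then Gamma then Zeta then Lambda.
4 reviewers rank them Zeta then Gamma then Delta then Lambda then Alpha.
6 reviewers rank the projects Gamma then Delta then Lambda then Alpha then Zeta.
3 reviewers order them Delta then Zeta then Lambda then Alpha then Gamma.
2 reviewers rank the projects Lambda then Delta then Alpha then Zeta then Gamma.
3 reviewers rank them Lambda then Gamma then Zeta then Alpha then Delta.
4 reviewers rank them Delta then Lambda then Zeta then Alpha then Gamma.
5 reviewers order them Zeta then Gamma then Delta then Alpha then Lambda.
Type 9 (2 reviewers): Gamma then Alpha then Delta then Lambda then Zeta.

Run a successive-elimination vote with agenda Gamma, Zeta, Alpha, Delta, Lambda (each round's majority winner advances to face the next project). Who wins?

Round 1: Gamma vs Zeta — 15–18, Zeta advances.
Round 2: Zeta vs Alpha — 19–14, Zeta advances.
Round 3: Zeta vs Delta — 12–21, Delta advances.
Round 4: Delta vs Lambda — 28–5, Delta advances.
The agenda winner is Delta.

Delta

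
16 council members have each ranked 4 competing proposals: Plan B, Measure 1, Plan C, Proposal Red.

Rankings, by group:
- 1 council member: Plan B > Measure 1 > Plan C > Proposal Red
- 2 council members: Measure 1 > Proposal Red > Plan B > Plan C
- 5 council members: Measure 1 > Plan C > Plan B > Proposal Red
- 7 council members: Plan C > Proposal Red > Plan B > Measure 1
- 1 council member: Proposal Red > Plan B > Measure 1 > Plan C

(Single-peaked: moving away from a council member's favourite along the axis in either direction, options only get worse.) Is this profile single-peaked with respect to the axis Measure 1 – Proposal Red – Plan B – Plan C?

no

Axis positions: Measure 1=1, Proposal Red=2, Plan B=3, Plan C=4.
Group 1: ranking walks positions 3-1-4-2; Measure 1 is ranked above Proposal Red even though Proposal Red lies between Measure 1 and the peak Plan B on the axis — preferences dip and rise again. Not single-peaked.
Group 2 (peak Measure 1 at position 1): ranking walks positions 1-2-3-4, expanding outward from the peak — single-peaked.
Group 3: ranking walks positions 1-4-3-2; Plan C is ranked above Proposal Red even though Proposal Red lies between Plan C and the peak Measure 1 on the axis — preferences dip and rise again. Not single-peaked.
Group 4: ranking walks positions 4-2-3-1; Proposal Red is ranked above Plan B even though Plan B lies between Proposal Red and the peak Plan C on the axis — preferences dip and rise again. Not single-peaked.
Group 5 (peak Proposal Red at position 2): ranking walks positions 2-3-1-4, expanding outward from the peak — single-peaked.
Group 1 violates single-peakedness, so the profile is not single-peaked on this axis.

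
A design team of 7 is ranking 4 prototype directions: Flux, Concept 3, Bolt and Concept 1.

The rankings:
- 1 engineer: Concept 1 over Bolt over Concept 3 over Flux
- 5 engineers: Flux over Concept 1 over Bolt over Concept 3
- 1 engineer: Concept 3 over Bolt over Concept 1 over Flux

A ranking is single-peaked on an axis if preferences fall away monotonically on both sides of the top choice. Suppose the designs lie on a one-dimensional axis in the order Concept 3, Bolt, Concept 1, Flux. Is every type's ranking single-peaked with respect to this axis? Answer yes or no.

Axis positions: Concept 3=1, Bolt=2, Concept 1=3, Flux=4.
Type 1 (peak Concept 1 at position 3): ranking walks positions 3-2-1-4, expanding outward from the peak — single-peaked.
Type 2 (peak Flux at position 4): ranking walks positions 4-3-2-1, expanding outward from the peak — single-peaked.
Type 3 (peak Concept 3 at position 1): ranking walks positions 1-2-3-4, expanding outward from the peak — single-peaked.
Every ranking is single-peaked on this axis.

yes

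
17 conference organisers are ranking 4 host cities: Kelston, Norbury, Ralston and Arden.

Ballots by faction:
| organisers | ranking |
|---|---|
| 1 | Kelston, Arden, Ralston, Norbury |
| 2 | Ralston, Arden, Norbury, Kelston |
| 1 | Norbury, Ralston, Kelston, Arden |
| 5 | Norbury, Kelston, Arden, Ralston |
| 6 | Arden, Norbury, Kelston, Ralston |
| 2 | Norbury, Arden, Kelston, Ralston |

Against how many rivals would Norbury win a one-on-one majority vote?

2

Norbury against each rival (17 organisers):
Norbury–Kelston: Norbury 16–1.
Norbury vs Ralston: 14 to 3, Norbury.
Norbury vs Arden: 1+5+2 = 8 for Norbury, 9 for Arden — Arden by 9–8.
Norbury beats Kelston, Ralston; loses to Arden — 2 pairwise wins.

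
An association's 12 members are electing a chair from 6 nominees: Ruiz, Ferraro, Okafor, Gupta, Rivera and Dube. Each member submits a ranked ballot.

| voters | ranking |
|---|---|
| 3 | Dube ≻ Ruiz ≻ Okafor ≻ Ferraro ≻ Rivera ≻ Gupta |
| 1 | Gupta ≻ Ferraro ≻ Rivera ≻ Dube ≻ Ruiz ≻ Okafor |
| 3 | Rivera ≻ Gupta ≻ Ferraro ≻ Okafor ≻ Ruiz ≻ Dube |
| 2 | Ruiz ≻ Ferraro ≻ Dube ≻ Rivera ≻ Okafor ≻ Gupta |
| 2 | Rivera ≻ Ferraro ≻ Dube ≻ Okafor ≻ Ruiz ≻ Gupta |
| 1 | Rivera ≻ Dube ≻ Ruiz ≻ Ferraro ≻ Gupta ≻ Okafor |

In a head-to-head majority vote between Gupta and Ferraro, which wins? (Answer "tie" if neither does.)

Ballots ranking Gupta above Ferraro: 1 + 3 = 4.
Ballots ranking Ferraro above Gupta: 12 − 4 = 8.
Ferraro wins the head-to-head 8–4.

Ferraro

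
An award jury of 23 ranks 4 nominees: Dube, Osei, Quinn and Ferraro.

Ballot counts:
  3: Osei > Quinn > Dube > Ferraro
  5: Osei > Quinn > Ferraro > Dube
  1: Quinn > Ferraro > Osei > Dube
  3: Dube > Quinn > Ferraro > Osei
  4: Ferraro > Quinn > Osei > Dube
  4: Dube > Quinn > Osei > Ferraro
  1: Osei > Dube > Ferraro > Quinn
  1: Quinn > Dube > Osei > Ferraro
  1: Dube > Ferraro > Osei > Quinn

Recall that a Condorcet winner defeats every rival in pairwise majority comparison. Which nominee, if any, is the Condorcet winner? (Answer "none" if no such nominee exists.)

Pairwise majorities:
Dube vs Osei: 9 to 14, Osei.
Dube vs Quinn: Quinn wins 14–9.
Dube–Ferraro: Dube 13–10.
Osei–Quinn: Quinn 13–10.
Osei vs Ferraro: Osei preferred on 3+5+4+1+1 = 14 ballots; Osei wins 14–9.
Quinn vs Ferraro: 3+5+1+3+4+1 = 17 for Quinn, 6 for Ferraro — Quinn by 17–6.
Quinn wins every pairwise contest, so Quinn is the Condorcet winner.

Quinn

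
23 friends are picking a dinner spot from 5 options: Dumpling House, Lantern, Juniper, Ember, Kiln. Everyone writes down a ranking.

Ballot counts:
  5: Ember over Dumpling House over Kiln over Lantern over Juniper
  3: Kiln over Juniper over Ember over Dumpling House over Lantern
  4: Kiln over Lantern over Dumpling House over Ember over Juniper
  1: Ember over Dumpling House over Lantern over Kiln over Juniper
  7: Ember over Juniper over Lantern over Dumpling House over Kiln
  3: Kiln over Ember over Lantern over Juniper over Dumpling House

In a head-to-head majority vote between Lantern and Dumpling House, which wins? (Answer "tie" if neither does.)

Ballots ranking Lantern above Dumpling House: 4 + 7 + 3 = 14.
Ballots ranking Dumpling House above Lantern: 23 − 14 = 9.
Lantern wins the head-to-head 14–9.

Lantern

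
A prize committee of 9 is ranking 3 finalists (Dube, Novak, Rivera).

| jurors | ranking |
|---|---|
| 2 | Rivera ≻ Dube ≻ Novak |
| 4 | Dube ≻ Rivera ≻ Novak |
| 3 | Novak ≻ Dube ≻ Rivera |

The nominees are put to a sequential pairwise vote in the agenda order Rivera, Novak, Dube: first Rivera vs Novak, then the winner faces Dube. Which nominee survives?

Dube

Round 1: Rivera vs Novak — 6–3, Rivera advances.
Round 2: Rivera vs Dube — 2–7, Dube advances.
Dube survives the agenda.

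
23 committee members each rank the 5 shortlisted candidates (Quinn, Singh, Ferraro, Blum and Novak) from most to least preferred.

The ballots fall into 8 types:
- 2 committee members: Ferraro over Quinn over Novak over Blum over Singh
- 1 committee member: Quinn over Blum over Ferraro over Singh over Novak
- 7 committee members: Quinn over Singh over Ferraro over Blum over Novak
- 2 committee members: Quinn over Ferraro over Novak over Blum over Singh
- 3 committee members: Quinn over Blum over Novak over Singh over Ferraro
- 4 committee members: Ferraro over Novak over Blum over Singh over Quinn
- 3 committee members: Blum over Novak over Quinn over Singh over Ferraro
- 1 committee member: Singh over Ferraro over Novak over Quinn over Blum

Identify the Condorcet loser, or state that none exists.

none

Head-to-head results (23 committee members):
Quinn vs Singh: 18 to 5, Quinn.
Quinn vs Ferraro: 16 to 7, Quinn.
Quinn vs Blum: Quinn is ranked higher on 2+1+7+2+3+1 = 16 ballots, Blum on 7. Quinn wins 16–7.
Quinn vs Novak: 15 to 8, Quinn.
Singh vs Ferraro: Singh wins 14–9.
Singh vs Blum: Blum wins 15–8.
Singh vs Novak: Novak wins 14–9.
Ferraro vs Blum: Ferraro, 16–7.
Ferraro vs Novak: Ferraro wins 17–6.
Blum vs Novak: Blum, 14–9.
Each candidate has at least one pairwise win (Quinn beats Singh; Singh beats Ferraro; Ferraro beats Blum; Blum beats Singh; Novak beats Singh) — no Condorcet loser.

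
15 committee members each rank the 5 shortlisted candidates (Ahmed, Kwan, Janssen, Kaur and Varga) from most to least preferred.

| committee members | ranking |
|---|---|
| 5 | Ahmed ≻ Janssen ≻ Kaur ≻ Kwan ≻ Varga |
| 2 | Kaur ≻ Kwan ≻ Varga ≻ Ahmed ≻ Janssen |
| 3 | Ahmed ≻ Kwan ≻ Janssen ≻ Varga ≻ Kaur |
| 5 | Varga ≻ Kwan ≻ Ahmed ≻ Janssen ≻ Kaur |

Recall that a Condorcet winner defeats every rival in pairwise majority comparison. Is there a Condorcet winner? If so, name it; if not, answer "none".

Head-to-head results (15 committee members):
Ahmed vs Kwan: Ahmed, 8–7.
Ahmed vs Janssen: 5+2+3+5 = 15 for Ahmed, 0 for Janssen — Ahmed by 15–0.
Ahmed–Kaur: Ahmed 13–2.
Ahmed vs Varga: Ahmed wins 8–7.
Kwan–Janssen: Kwan 10–5.
Kwan vs Kaur: 8 to 7, Kwan.
Kwan vs Varga: Kwan preferred on 5+2+3 = 10 ballots; Kwan wins 10–5.
Janssen vs Kaur: Janssen preferred on 5+3+5 = 13 ballots; Janssen wins 13–2.
Janssen vs Varga: Janssen wins 8–7.
Kaur vs Varga: Varga wins 8–7.
Ahmed defeats every rival head-to-head and is the Condorcet winner.

Ahmed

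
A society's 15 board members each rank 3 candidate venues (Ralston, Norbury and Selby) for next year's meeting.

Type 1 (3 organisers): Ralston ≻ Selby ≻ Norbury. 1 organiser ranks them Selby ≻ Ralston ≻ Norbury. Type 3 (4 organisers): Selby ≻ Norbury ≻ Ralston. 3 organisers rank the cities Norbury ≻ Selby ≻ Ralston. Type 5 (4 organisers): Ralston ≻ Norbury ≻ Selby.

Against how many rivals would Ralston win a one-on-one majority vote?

Ralston against each rival (15 organisers):
Ralston vs Norbury: Ralston wins 8–7.
Ralston vs Selby: 3+4 = 7 for Ralston, 8 for Selby — Selby by 8–7.
Ralston beats Norbury; loses to Selby — 1 pairwise win.

1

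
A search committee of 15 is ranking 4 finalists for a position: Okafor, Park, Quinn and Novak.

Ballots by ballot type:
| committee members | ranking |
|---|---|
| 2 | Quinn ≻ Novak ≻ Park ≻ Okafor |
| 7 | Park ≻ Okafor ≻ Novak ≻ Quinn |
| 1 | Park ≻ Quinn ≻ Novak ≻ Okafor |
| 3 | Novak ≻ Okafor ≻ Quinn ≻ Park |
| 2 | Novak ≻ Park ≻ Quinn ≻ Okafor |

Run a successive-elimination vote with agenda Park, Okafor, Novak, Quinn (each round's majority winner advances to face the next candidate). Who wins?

Park

Round 1: Park vs Okafor — 12–3, Park advances.
Round 2: Park vs Novak — 8–7, Park advances.
Round 3: Park vs Quinn — 10–5, Park advances.
The agenda winner is Park.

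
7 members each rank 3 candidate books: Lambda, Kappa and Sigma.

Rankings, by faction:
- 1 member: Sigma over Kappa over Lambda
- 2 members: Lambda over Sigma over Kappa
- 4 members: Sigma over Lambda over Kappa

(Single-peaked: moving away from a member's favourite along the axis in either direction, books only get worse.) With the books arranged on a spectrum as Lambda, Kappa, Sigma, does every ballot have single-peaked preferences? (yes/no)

Axis positions: Lambda=1, Kappa=2, Sigma=3.
Faction 1 (peak Sigma at position 3): ranking walks positions 3-2-1, expanding outward from the peak — single-peaked.
Faction 2: ranking walks positions 1-3-2; Sigma is ranked above Kappa even though Kappa lies between Sigma and the peak Lambda on the axis — preferences dip and rise again. Not single-peaked.
Faction 3: ranking walks positions 3-1-2; Lambda is ranked above Kappa even though Kappa lies between Lambda and the peak Sigma on the axis — preferences dip and rise again. Not single-peaked.
Faction 2 violates single-peakedness, so the profile is not single-peaked on this axis.

no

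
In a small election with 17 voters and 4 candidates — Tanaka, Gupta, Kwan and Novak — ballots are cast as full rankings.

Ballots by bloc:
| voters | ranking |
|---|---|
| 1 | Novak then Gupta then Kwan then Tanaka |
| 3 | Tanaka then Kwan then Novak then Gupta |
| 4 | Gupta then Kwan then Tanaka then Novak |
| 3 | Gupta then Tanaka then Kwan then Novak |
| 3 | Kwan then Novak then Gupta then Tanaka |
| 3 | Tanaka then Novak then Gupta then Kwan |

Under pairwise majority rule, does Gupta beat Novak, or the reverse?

Novak

Ballots ranking Gupta above Novak: 4 + 3 = 7.
Ballots ranking Novak above Gupta: 17 − 7 = 10.
Novak wins the head-to-head 10–7.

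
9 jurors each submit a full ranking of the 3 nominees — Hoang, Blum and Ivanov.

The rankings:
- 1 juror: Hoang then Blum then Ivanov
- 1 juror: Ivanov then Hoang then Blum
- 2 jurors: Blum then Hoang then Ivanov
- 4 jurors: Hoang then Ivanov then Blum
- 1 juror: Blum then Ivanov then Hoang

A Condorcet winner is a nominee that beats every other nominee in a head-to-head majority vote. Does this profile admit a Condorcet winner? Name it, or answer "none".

Head-to-head results (9 jurors):
Hoang–Blum: Hoang 6–3.
Hoang vs Ivanov: Hoang wins 7–2.
Blum vs Ivanov: Ivanov, 5–4.
Only Hoang has no losses; Hoang is the Condorcet winner.

Hoang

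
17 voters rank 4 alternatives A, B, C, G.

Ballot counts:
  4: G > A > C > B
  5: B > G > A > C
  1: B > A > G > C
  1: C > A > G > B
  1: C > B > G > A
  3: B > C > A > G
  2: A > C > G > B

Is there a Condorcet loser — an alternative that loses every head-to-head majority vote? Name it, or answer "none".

Pairwise majorities:
A vs B: 7 to 10, B.
A vs C: A wins 12–5.
A vs G: A is ranked higher on 1+1+3+2 = 7 ballots, G on 10. G wins 10–7.
B vs C: B, 9–8.
B vs G: B, 10–7.
C vs G: G, 10–7.
Only C has no wins; C is the Condorcet loser.

C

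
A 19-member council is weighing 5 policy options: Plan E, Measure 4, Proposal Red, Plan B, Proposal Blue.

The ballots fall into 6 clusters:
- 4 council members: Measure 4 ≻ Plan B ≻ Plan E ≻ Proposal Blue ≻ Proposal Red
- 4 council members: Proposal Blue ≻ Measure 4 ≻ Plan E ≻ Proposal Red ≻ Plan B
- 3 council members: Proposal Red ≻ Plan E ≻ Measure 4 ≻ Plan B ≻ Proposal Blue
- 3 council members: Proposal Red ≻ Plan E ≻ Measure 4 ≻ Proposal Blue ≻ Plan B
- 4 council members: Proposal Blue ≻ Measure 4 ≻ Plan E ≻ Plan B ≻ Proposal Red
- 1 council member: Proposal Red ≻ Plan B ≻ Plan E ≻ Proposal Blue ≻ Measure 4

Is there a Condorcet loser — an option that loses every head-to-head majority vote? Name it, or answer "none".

Head-to-head results (19 council members):
Plan E vs Measure 4: Measure 4, 12–7.
Plan E–Proposal Red: Plan E 12–7.
Plan E vs Plan B: Plan E is ranked higher on 4+3+3+4 = 14 ballots, Plan B on 5. Plan E wins 14–5.
Plan E vs Proposal Blue: Plan E, 11–8.
Measure 4 vs Proposal Red: 4+4+4 = 12 for Measure 4, 7 for Proposal Red — Measure 4 by 12–7.
Measure 4 vs Plan B: Measure 4 preferred on 4+4+3+3+4 = 18 ballots; Measure 4 wins 18–1.
Measure 4 vs Proposal Blue: 4+3+3 = 10 for Measure 4, 9 for Proposal Blue — Measure 4 by 10–9.
Proposal Red vs Plan B: Proposal Red is ranked higher on 4+3+3+1 = 11 ballots, Plan B on 8. Proposal Red wins 11–8.
Proposal Red vs Proposal Blue: Proposal Red is ranked higher on 3+3+1 = 7 ballots, Proposal Blue on 12. Proposal Blue wins 12–7.
Plan B–Proposal Blue: Proposal Blue 11–8.
Plan B is beaten in every head-to-head and is the Condorcet loser.

Plan B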